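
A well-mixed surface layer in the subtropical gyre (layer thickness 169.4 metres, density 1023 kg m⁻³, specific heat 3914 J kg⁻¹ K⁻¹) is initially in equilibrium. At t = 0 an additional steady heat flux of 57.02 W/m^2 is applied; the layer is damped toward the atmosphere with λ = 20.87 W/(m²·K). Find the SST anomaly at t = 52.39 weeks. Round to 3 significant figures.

1.70 K

Areal heat capacity C = ρ c_p D = 1023 × 3914 × 169.4 = 6.78×10^8 J m⁻² K⁻¹.
τ = C / λ = 6.78×10^8 / 20.87 = 3.25×10^7 s.
Equilibrium anomaly ΔT_eq = F / λ = 57.02 / 20.87 = 2.73 K.
t = 52.39 weeks = 3.17×10^7 s, so t/τ = 0.975.
ΔT(t) = ΔT_eq (1 − e^(−t/τ)) = 2.73 × (1 − e^−0.975) = 1.70 K.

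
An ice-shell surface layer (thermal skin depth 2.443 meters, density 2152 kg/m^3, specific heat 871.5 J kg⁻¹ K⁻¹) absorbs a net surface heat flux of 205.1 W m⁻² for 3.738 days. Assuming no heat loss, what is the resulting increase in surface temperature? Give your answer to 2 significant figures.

14 K

Areal heat capacity C = ρ c_p D = 2152 × 871.5 × 2.443 = 4.58×10^6 J/(m²·K).
Net heat input Q = F Δt = 205.1 × (3.738 days × 86400 s/day) = 6.62×10^7 J/m².
ΔT = Q / C = 6.62×10^7 / 4.58×10^6 = 14.5 K.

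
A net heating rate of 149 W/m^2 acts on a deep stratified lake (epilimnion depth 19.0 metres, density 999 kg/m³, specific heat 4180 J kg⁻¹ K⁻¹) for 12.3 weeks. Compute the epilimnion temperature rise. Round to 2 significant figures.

14 K

Areal heat capacity C = ρ c_p D = 999 × 4180 × 19.0 = 7.93×10^7 J m⁻² K⁻¹.
Net heat input Q = F Δt = 149 × (12.3 weeks × 6.048×10^5 s/week) = 1.11×10^9 J/m².
ΔT = Q / C = 1.11×10^9 / 7.93×10^7 = 14.0 K.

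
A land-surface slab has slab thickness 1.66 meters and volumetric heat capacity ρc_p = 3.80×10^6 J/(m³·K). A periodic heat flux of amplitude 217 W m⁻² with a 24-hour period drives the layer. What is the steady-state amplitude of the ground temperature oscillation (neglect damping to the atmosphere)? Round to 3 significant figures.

0.473 K

Areal heat capacity C = ρc_p × D = 3.80×10^6 × 1.66 = 6.31×10^6 J/(m²·K).
Angular frequency ω = 2π / T = 2π / 86400 s = 7.27×10^-5 s⁻¹.
Cω = 6.31×10^6 × 7.27×10^-5 = 459 W/(m²·K).
Amplitude A = F₀ / (Cω) = 217 / 459 = 0.473 K.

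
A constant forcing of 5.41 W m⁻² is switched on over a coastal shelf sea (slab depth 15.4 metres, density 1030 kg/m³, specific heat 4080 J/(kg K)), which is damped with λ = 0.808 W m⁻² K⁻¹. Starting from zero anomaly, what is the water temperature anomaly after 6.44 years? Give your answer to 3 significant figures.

Areal heat capacity C = ρ c_p D = 1030 × 4080 × 15.4 = 6.47×10^7 J/(m²·K).
τ = C / λ = 6.47×10^7 / 0.808 = 8.01×10^7 s.
Equilibrium anomaly ΔT_eq = F / λ = 5.41 / 0.808 = 6.70 K.
t = 6.44 years = 2.03×10^8 s, so t/τ = 2.54.
ΔT(t) = ΔT_eq (1 − e^(−t/τ)) = 6.70 × (1 − e^−2.54) = 6.17 K.

6.17 K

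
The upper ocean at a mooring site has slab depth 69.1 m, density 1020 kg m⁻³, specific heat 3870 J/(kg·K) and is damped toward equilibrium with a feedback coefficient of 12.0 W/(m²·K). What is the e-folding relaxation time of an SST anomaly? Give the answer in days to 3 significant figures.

Areal heat capacity C = ρ c_p D = 1020 × 3870 × 69.1 = 2.73×10^8 J m⁻² K⁻¹.
Relaxation time τ = C / λ = 2.73×10^8 / 12.0 = 2.27×10^7 s.
In days: 2.27×10^7 s / (86400 s/day) = 263 days.

263 days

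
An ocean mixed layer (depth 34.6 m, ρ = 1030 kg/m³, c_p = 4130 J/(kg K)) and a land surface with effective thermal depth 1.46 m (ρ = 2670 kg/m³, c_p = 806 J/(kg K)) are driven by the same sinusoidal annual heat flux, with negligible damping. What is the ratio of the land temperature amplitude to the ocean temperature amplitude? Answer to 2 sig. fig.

C_ocean = 1030 × 4130 × 34.6 = 1.47×10^8 J/(m²·K).
C_land = 2670 × 806 × 1.46 = 3.14×10^6 J/(m²·K).
Undamped amplitude ∝ 1/C, so A_land/A_ocean = C_ocean/C_land = 46.8.

47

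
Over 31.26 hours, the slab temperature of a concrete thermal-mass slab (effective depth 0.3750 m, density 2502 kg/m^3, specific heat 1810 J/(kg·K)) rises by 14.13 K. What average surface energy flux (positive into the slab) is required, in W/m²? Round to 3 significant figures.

Areal heat capacity C = ρ c_p D = 2502 × 1810 × 0.3750 = 1.70×10^6 J m⁻² K⁻¹.
Required heat per unit area: Q = C ΔT = 1.70×10^6 × 14.13 = 2.40×10^7 J/m².
Flux F = Q / Δt = 2.40×10^7 / 1.13×10^5 s = 213 W/m².

213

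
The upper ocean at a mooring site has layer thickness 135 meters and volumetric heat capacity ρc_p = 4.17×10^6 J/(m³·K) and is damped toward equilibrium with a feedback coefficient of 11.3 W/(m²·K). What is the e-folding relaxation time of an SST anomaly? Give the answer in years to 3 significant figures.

Areal heat capacity C = ρc_p × D = 4.17×10^6 × 135 = 5.63×10^8 J m⁻² K⁻¹.
Relaxation time τ = C / λ = 5.63×10^8 / 11.3 = 4.98×10^7 s.
In years: 4.98×10^7 s / (3.156×10^7 s/year) = 1.58 years.

1.58 years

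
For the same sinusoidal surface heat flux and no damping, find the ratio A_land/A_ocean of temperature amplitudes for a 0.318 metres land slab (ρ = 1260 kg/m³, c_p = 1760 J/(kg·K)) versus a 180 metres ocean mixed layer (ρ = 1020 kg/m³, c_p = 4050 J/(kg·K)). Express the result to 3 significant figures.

1050

C_ocean = 1020 × 4050 × 180 = 7.44×10^8 J/(m²·K).
C_land = 1260 × 1760 × 0.318 = 7.05×10^5 J/(m²·K).
Undamped amplitude ∝ 1/C, so A_land/A_ocean = C_ocean/C_land = 1050.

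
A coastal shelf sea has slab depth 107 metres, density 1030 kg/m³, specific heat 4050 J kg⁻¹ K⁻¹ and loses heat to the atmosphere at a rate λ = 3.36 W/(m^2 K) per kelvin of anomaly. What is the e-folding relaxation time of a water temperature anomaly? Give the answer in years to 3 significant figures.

4.21 years

Areal heat capacity C = ρ c_p D = 1030 × 4050 × 107 = 4.46×10^8 J/(m²·K).
Relaxation time τ = C / λ = 4.46×10^8 / 3.36 = 1.33×10^8 s.
In years: 1.33×10^8 s / (3.156×10^7 s/year) = 4.21 years.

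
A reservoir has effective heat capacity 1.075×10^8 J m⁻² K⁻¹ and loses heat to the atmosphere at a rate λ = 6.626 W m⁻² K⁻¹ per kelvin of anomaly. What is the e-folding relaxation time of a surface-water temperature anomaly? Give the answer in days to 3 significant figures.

Areal heat capacity C = 1.075×10^8 J m⁻² K⁻¹ (given).
Relaxation time τ = C / λ = 1.07×10^8 / 6.626 = 1.62×10^7 s.
In days: 1.62×10^7 s / (86400 s/day) = 188 days.

188 days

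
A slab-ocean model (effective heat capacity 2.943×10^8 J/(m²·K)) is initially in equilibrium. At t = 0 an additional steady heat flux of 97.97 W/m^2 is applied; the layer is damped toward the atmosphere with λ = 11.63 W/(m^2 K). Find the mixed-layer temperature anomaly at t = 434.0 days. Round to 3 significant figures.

6.51 K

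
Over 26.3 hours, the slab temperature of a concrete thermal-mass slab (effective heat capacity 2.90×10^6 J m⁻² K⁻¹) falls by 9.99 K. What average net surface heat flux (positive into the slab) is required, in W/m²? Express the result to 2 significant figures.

-310

Areal heat capacity C = 2.90×10^6 J m⁻² K⁻¹ (given).
Required heat per unit area: Q = C ΔT = 2.90×10^6 × -9.99 = -2.90×10^7 J/m².
Flux F = Q / Δt = -2.90×10^7 / 94700 s = -306 W/m².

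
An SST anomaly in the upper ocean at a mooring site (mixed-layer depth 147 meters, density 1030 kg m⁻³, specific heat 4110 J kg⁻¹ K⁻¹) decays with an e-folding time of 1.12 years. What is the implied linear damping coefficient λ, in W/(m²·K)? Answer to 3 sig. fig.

Areal heat capacity C = ρ c_p D = 1030 × 4110 × 147 = 6.22×10^8 J/(m²·K).
τ = 1.12 years = 3.53×10^7 s.
λ = C / τ = 6.22×10^8 / 3.53×10^7 = 17.6 W/(m²·K).

17.6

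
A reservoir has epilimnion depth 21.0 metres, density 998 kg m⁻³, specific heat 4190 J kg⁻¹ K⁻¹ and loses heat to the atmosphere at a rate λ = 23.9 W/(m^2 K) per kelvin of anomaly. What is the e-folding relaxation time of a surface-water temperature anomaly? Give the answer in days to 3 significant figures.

42.5 days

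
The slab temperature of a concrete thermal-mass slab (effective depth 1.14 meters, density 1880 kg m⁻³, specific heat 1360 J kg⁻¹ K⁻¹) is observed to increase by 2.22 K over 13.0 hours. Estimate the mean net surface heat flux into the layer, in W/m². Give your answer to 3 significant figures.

138

Areal heat capacity C = ρ c_p D = 1880 × 1360 × 1.14 = 2.91×10^6 J/(m²·K).
Required heat per unit area: Q = C ΔT = 2.91×10^6 × 2.22 = 6.47×10^6 J/m².
Flux F = Q / Δt = 6.47×10^6 / 46800 s = 138 W/m².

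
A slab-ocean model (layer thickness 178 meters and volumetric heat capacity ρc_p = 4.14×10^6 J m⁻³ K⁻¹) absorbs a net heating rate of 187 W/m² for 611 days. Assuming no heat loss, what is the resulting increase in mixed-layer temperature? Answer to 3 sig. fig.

Areal heat capacity C = ρc_p × D = 4.14×10^6 × 178 = 7.37×10^8 J/(m^2 K).
Net heat input Q = F Δt = 187 × (611 days × 86400 s/day) = 9.87×10^9 J/m².
ΔT = Q / C = 9.87×10^9 / 7.37×10^8 = 13.4 K.

13.4 K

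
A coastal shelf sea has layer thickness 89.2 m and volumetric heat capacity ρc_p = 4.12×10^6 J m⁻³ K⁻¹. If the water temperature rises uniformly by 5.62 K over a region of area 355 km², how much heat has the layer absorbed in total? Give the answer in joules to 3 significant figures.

7.33×10^17 J

Areal heat capacity C = ρc_p × D = 4.12×10^6 × 89.2 = 3.68×10^8 J/(m^2 K).
Heat per unit area: q = C ΔT = 3.68×10^8 × 5.62 = 2.07×10^9 J/m².
Total heat: Q = q × A = 2.07×10^9 × (355 × 10⁶ m²) = 7.33×10^17 J.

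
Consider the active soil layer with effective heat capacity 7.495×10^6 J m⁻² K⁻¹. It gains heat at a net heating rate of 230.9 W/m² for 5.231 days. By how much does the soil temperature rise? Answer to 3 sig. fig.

Areal heat capacity C = 7.495×10^6 J m⁻² K⁻¹ (given).
Net heat input Q = F Δt = 230.9 × (5.231 days × 86400 s/day) = 1.04×10^8 J/m².
ΔT = Q / C = 1.04×10^8 / 7.50×10^6 = 13.9 K.

13.9 K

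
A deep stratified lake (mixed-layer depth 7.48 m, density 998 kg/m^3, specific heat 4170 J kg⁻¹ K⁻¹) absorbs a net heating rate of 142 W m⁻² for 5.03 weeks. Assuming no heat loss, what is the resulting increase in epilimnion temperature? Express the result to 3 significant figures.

Areal heat capacity C = ρ c_p D = 998 × 4170 × 7.48 = 3.11×10^7 J/(m²·K).
Net heat input Q = F Δt = 142 × (5.03 weeks × 6.048×10^5 s/week) = 4.32×10^8 J/m².
ΔT = Q / C = 4.32×10^8 / 3.11×10^7 = 13.9 K.

13.9 K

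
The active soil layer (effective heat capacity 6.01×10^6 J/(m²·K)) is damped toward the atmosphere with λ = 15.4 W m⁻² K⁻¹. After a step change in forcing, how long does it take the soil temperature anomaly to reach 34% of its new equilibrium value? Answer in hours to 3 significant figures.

45.0 hours

Areal heat capacity C = 6.01×10^6 J/(m²·K) (given).
τ = C / λ = 6.01×10^6 / 15.4 = 3.90×10^5 s.
Fraction reached: 1 − e^(−t/τ) = 0.34 ⇒ t = −τ ln(1 − 0.34) = τ × 0.416.
t = 1.62×10^5 s = 45.0 hours.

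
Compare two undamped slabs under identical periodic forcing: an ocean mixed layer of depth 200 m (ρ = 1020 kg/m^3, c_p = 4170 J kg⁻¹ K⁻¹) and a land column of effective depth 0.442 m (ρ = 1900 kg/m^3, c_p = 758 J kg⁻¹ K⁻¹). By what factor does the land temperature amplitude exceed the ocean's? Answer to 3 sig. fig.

1340

C_ocean = 1020 × 4170 × 200 = 8.51×10^8 J/(m²·K).
C_land = 1900 × 758 × 0.442 = 6.37×10^5 J/(m²·K).
Undamped amplitude ∝ 1/C, so A_land/A_ocean = C_ocean/C_land = 1340.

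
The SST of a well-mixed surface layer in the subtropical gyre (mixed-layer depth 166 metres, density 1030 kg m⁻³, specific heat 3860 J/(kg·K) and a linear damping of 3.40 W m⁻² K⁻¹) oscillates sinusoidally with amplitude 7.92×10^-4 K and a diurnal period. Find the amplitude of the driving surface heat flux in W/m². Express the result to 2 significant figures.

38

Areal heat capacity C = ρ c_p D = 1030 × 3860 × 166 = 6.60×10^8 J/(m²·K).
ω = 2π / 86400 s = 7.27×10^-5 s⁻¹.
√((Cω)² + λ²) = √((48000)² + 3.40²) = 48000 W/(m²·K).
F₀ = A × √((Cω)²+λ²) = 7.92×10^-4 × 48000 = 38.0 W/m².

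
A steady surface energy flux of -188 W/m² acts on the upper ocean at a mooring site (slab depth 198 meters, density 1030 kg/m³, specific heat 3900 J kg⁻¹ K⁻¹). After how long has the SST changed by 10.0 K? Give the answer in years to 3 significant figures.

Areal heat capacity C = ρ c_p D = 1030 × 3900 × 198 = 7.95×10^8 J/(m²·K).
Time required: Δt = C ΔT / F = 7.95×10^8 × -10.0 / -188 = 4.23×10^7 s.
In years: 4.23×10^7 s / (3.156×10^7 s/year) = 1.34 years.

1.34 years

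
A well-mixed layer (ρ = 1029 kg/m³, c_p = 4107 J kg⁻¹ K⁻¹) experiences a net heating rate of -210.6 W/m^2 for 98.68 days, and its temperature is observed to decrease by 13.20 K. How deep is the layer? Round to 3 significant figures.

Heat input Q = F Δt = -210.6 × 8.53×10^6 s = -1.80×10^9 J/m².
Required areal heat capacity C = Q / ΔT = 1.36×10^8 J/(m²·K).
Depth D = C / (ρ c_p) = 1.36×10^8 / (1029 × 4107) = 32.2 m.

32.2 m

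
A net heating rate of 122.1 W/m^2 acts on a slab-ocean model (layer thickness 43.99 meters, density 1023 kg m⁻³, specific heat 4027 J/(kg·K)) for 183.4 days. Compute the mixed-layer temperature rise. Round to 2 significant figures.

Areal heat capacity C = ρ c_p D = 1023 × 4027 × 43.99 = 1.81×10^8 J/(m²·K).
Net heat input Q = F Δt = 122.1 × (183.4 days × 86400 s/day) = 1.93×10^9 J/m².
ΔT = Q / C = 1.93×10^9 / 1.81×10^8 = 10.7 K.

11 K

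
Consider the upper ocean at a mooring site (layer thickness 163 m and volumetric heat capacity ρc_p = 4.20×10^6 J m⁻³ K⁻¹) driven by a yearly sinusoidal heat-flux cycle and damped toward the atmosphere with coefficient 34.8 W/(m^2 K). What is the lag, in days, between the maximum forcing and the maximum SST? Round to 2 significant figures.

77 days

Areal heat capacity C = ρc_p × D = 4.20×10^6 × 163 = 6.85×10^8 J/(m^2 K).
ω = 2π / 3.15×10^7 s = 1.99×10^-7 s⁻¹.
Phase lag φ = arctan(Cω/λ) = arctan(136/34.8) = 1.32 rad.
Time lag = φ / ω = 1.32 / 1.99×10^-7 = 6.63×10^6 s = 76.7 days.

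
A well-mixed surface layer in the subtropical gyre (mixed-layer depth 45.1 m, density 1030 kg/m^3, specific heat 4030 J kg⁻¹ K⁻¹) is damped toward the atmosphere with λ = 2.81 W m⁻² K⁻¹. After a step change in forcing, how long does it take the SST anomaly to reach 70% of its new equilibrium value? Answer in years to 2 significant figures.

Areal heat capacity C = ρ c_p D = 1030 × 4030 × 45.1 = 1.87×10^8 J/(m^2 K).
τ = C / λ = 1.87×10^8 / 2.81 = 6.66×10^7 s.
Fraction reached: 1 − e^(−t/τ) = 0.70 ⇒ t = −τ ln(1 − 0.70) = τ × 1.20.
t = 8.02×10^7 s = 2.54 years.

2.5 years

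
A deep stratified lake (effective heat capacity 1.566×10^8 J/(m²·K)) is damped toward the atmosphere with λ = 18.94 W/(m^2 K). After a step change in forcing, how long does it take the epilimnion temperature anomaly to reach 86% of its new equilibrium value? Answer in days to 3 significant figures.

188 days

Areal heat capacity C = 1.566×10^8 J/(m²·K) (given).
τ = C / λ = 1.57×10^8 / 18.94 = 8.27×10^6 s.
Fraction reached: 1 − e^(−t/τ) = 0.86 ⇒ t = −τ ln(1 − 0.86) = τ × 1.97.
t = 1.63×10^7 s = 188 days.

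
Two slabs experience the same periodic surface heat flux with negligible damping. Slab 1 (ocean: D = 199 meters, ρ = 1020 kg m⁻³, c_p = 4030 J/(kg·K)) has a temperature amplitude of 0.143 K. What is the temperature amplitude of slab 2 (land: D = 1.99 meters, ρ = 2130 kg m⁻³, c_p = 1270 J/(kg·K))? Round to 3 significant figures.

C_ocean = 8.18×10^8 J/(m²·K); C_land = 5.38×10^6 J/(m²·K).
A ∝ 1/C ⇒ A_land = A_ocean × C_ocean/C_land = 0.143 × 152 = 21.7 K.

21.7 K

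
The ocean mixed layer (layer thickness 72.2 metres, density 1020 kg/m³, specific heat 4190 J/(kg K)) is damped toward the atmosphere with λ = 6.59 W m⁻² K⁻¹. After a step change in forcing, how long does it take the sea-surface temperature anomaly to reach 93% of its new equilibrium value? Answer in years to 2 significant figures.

3.9 years

Areal heat capacity C = ρ c_p D = 1020 × 4190 × 72.2 = 3.09×10^8 J/(m²·K).
τ = C / λ = 3.09×10^8 / 6.59 = 4.68×10^7 s.
Fraction reached: 1 − e^(−t/τ) = 0.93 ⇒ t = −τ ln(1 − 0.93) = τ × 2.66.
t = 1.25×10^8 s = 3.95 years.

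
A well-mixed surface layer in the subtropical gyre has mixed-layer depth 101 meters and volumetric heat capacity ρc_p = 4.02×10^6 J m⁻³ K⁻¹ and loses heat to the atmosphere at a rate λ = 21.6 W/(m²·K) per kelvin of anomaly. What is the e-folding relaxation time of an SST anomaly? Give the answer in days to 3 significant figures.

Areal heat capacity C = ρc_p × D = 4.02×10^6 × 101 = 4.06×10^8 J/(m²·K).
Relaxation time τ = C / λ = 4.06×10^8 / 21.6 = 1.88×10^7 s.
In days: 1.88×10^7 s / (86400 s/day) = 218 days.

218 days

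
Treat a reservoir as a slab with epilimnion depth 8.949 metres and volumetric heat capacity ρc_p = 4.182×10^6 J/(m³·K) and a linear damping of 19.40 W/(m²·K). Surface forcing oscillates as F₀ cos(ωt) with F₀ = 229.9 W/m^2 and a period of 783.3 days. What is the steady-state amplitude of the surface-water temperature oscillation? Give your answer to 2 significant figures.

Areal heat capacity C = ρc_p × D = 4.182×10^6 × 8.949 = 3.74×10^7 J/(m²·K).
Angular frequency ω = 2π / T = 2π / 6.77×10^7 s = 9.28×10^-8 s⁻¹.
√((Cω)² + λ²) = √((3.47)² + 19.40²) = 19.7 W/(m²·K).
Amplitude A = F₀ / √((Cω)²+λ²) = 229.9 / 19.7 = 11.7 K.

12 K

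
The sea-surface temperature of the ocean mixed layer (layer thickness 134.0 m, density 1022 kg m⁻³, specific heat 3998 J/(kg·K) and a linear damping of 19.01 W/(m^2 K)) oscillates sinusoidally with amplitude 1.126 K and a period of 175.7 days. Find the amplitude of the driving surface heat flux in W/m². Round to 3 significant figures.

Areal heat capacity C = ρ c_p D = 1022 × 3998 × 134.0 = 5.48×10^8 J m⁻² K⁻¹.
ω = 2π / 1.52×10^7 s = 4.14×10^-7 s⁻¹.
√((Cω)² + λ²) = √((227)² + 19.01²) = 227 W/(m²·K).
F₀ = A × √((Cω)²+λ²) = 1.126 × 227 = 256 W/m².

256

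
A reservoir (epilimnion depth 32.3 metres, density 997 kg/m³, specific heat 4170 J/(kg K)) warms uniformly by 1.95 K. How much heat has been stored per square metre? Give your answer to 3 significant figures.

2.62×10^8

Areal heat capacity C = ρ c_p D = 997 × 4170 × 32.3 = 1.34×10^8 J m⁻² K⁻¹.
ΔQ = C ΔT = 1.34×10^8 × 1.95 = 2.62×10^8 J/m².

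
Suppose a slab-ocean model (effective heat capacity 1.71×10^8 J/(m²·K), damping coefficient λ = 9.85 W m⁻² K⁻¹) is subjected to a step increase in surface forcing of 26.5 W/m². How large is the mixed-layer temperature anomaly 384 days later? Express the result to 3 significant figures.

Areal heat capacity C = 1.71×10^8 J/(m²·K) (given).
τ = C / λ = 1.71×10^8 / 9.85 = 1.74×10^7 s.
Equilibrium anomaly ΔT_eq = F / λ = 26.5 / 9.85 = 2.69 K.
t = 384 days = 3.32×10^7 s, so t/τ = 1.91.
ΔT(t) = ΔT_eq (1 − e^(−t/τ)) = 2.69 × (1 − e^−1.91) = 2.29 K.

2.29 K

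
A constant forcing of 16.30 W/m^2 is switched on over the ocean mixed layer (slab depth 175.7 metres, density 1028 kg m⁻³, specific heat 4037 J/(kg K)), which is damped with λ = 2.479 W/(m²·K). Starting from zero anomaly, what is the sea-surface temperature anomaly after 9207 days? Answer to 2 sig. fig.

6.1 K

Areal heat capacity C = ρ c_p D = 1028 × 4037 × 175.7 = 7.29×10^8 J m⁻² K⁻¹.
τ = C / λ = 7.29×10^8 / 2.479 = 2.94×10^8 s.
Equilibrium anomaly ΔT_eq = F / λ = 16.30 / 2.479 = 6.58 K.
t = 9207 days = 7.95×10^8 s, so t/τ = 2.70.
ΔT(t) = ΔT_eq (1 − e^(−t/τ)) = 6.58 × (1 − e^−2.70) = 6.14 K.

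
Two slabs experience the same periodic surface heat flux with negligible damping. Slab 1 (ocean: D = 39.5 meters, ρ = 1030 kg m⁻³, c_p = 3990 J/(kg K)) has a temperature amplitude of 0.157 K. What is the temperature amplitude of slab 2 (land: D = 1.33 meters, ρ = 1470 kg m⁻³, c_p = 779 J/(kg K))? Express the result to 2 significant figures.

C_ocean = 1.62×10^8 J/(m²·K); C_land = 1.52×10^6 J/(m²·K).
A ∝ 1/C ⇒ A_land = A_ocean × C_ocean/C_land = 0.157 × 107 = 16.7 K.

17 K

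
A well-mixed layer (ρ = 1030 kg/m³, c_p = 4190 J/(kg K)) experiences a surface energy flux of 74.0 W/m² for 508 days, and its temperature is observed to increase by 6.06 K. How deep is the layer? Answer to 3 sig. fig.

124 m

Heat input Q = F Δt = 74.0 × 4.39×10^7 s = 3.25×10^9 J/m².
Required areal heat capacity C = Q / ΔT = 5.36×10^8 J/(m²·K).
Depth D = C / (ρ c_p) = 5.36×10^8 / (1030 × 4190) = 124 m.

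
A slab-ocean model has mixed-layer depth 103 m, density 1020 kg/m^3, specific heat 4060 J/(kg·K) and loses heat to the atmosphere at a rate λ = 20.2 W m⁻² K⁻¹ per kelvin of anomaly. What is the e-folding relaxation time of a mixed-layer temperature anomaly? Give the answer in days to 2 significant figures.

Areal heat capacity C = ρ c_p D = 1020 × 4060 × 103 = 4.27×10^8 J/(m²·K).
Relaxation time τ = C / λ = 4.27×10^8 / 20.2 = 2.11×10^7 s.
In days: 2.11×10^7 s / (86400 s/day) = 244 days.

240 days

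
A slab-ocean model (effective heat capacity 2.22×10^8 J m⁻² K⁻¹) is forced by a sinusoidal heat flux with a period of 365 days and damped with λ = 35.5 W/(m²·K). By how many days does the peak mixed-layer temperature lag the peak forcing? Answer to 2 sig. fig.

52 days

Areal heat capacity C = 2.22×10^8 J m⁻² K⁻¹ (given).
ω = 2π / 3.15×10^7 s = 1.99×10^-7 s⁻¹.
Phase lag φ = arctan(Cω/λ) = arctan(44.2/35.5) = 0.894 rad.
Time lag = φ / ω = 0.894 / 1.99×10^-7 = 4.49×10^6 s = 52.0 days.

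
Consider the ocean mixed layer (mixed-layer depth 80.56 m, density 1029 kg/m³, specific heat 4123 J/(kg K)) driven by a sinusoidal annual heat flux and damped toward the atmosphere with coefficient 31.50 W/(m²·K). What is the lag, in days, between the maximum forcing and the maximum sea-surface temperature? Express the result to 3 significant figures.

Areal heat capacity C = ρ c_p D = 1029 × 4123 × 80.56 = 3.42×10^8 J/(m²·K).
ω = 2π / 3.15×10^7 s = 1.99×10^-7 s⁻¹.
Phase lag φ = arctan(Cω/λ) = arctan(68.1/31.50) = 1.14 rad.
Time lag = φ / ω = 1.14 / 1.99×10^-7 = 5.71×10^6 s = 66.1 days.

66.1 days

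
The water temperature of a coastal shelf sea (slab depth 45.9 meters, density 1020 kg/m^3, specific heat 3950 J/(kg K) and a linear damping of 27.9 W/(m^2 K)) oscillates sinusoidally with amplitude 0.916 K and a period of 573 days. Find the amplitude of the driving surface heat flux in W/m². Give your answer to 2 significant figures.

Areal heat capacity C = ρ c_p D = 1020 × 3950 × 45.9 = 1.85×10^8 J/(m²·K).
ω = 2π / 4.95×10^7 s = 1.27×10^-7 s⁻¹.
√((Cω)² + λ²) = √((23.5)² + 27.9²) = 36.5 W/(m²·K).
F₀ = A × √((Cω)²+λ²) = 0.916 × 36.5 = 33.4 W/m².

33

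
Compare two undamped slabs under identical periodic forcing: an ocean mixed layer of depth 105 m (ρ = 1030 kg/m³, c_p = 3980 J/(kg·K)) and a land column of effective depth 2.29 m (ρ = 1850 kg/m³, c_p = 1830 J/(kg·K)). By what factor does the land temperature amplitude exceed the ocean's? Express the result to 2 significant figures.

56

C_ocean = 1030 × 3980 × 105 = 4.30×10^8 J/(m²·K).
C_land = 1850 × 1830 × 2.29 = 7.75×10^6 J/(m²·K).
Undamped amplitude ∝ 1/C, so A_land/A_ocean = C_ocean/C_land = 55.5.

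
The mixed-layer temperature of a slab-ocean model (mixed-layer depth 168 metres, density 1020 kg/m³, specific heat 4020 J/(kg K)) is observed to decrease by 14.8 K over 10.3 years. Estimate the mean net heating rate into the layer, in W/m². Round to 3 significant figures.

-31.4

Areal heat capacity C = ρ c_p D = 1020 × 4020 × 168 = 6.89×10^8 J m⁻² K⁻¹.
Required heat per unit area: Q = C ΔT = 6.89×10^8 × -14.8 = -1.02×10^10 J/m².
Flux F = Q / Δt = -1.02×10^10 / 3.25×10^8 s = -31.4 W/m².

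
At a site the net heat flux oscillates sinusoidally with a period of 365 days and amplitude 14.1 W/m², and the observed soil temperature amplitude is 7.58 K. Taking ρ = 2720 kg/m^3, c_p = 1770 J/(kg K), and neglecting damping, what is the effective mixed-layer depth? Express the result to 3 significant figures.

1.94 m

ω = 2π / 3.15×10^7 s = 1.99×10^-7 s⁻¹.
Required C = F₀ / (A ω) = 14.1 / (7.58 × 1.99×10^-7) = 9.34×10^6 J/(m²·K).
D = C / (ρ c_p) = 9.34×10^6 / (2720 × 1770) = 1.94 m.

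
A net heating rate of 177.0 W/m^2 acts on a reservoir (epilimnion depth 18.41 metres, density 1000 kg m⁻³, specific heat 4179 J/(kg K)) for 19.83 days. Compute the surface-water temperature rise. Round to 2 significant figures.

Areal heat capacity C = ρ c_p D = 1000 × 4179 × 18.41 = 7.69×10^7 J m⁻² K⁻¹.
Net heat input Q = F Δt = 177.0 × (19.83 days × 86400 s/day) = 3.03×10^8 J/m².
ΔT = Q / C = 3.03×10^8 / 7.69×10^7 = 3.94 K.

3.9 K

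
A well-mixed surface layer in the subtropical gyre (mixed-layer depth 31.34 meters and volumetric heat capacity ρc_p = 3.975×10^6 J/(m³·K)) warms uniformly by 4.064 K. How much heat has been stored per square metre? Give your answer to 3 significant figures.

5.06×10^8

Areal heat capacity C = ρc_p × D = 3.975×10^6 × 31.34 = 1.25×10^8 J/(m^2 K).
ΔQ = C ΔT = 1.25×10^8 × 4.064 = 5.06×10^8 J/m².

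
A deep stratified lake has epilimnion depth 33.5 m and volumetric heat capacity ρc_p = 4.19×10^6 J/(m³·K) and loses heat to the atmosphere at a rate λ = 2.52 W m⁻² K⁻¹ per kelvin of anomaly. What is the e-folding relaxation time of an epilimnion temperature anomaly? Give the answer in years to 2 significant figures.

Areal heat capacity C = ρc_p × D = 4.19×10^6 × 33.5 = 1.40×10^8 J m⁻² K⁻¹.
Relaxation time τ = C / λ = 1.40×10^8 / 2.52 = 5.57×10^7 s.
In years: 5.57×10^7 s / (3.156×10^7 s/year) = 1.77 years.

1.8 years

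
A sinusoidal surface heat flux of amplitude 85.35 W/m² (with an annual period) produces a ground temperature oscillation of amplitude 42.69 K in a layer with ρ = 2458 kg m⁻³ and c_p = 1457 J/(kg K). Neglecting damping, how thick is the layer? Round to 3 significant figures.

2.80 m

ω = 2π / 3.15×10^7 s = 1.99×10^-7 s⁻¹.
Required C = F₀ / (A ω) = 85.35 / (42.69 × 1.99×10^-7) = 1.00×10^7 J/(m²·K).
D = C / (ρ c_p) = 1.00×10^7 / (2458 × 1457) = 2.80 m.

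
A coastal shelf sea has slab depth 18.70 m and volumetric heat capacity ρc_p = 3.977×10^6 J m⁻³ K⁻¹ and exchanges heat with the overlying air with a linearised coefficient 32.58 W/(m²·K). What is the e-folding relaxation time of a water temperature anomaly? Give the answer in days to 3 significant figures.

26.4 days

Areal heat capacity C = ρc_p × D = 3.977×10^6 × 18.70 = 7.44×10^7 J m⁻² K⁻¹.
Relaxation time τ = C / λ = 7.44×10^7 / 32.58 = 2.28×10^6 s.
In days: 2.28×10^6 s / (86400 s/day) = 26.4 days.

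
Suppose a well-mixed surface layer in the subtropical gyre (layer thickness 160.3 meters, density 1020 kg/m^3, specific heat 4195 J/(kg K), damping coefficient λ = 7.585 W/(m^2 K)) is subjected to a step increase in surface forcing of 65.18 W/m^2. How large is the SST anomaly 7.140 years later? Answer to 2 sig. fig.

7.9 K

Areal heat capacity C = ρ c_p D = 1020 × 4195 × 160.3 = 6.86×10^8 J m⁻² K⁻¹.
τ = C / λ = 6.86×10^8 / 7.585 = 9.04×10^7 s.
Equilibrium anomaly ΔT_eq = F / λ = 65.18 / 7.585 = 8.59 K.
t = 7.140 years = 2.25×10^8 s, so t/τ = 2.49.
ΔT(t) = ΔT_eq (1 − e^(−t/τ)) = 8.59 × (1 − e^−2.49) = 7.88 K.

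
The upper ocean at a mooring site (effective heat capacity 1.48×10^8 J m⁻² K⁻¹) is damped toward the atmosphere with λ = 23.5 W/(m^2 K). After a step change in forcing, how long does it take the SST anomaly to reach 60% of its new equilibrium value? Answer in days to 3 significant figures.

Areal heat capacity C = 1.48×10^8 J m⁻² K⁻¹ (given).
τ = C / λ = 1.48×10^8 / 23.5 = 6.30×10^6 s.
Fraction reached: 1 − e^(−t/τ) = 0.60 ⇒ t = −τ ln(1 − 0.60) = τ × 0.916.
t = 5.77×10^6 s = 66.8 days.

66.8 days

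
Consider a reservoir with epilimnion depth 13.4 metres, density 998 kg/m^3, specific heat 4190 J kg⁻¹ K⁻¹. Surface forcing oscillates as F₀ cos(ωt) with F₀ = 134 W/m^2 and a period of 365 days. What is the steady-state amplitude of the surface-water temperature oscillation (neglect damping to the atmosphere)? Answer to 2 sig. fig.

12 K

Areal heat capacity C = ρ c_p D = 998 × 4190 × 13.4 = 5.60×10^7 J m⁻² K⁻¹.
Angular frequency ω = 2π / T = 2π / 3.15×10^7 s = 1.99×10^-7 s⁻¹.
Cω = 5.60×10^7 × 1.99×10^-7 = 11.2 W/(m²·K).
Amplitude A = F₀ / (Cω) = 134 / 11.2 = 12.0 K.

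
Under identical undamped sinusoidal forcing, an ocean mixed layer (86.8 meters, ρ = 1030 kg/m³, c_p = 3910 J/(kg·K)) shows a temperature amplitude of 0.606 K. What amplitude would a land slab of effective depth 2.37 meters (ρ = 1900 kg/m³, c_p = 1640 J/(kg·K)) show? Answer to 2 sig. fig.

29 K

C_ocean = 3.50×10^8 J/(m²·K); C_land = 7.38×10^6 J/(m²·K).
A ∝ 1/C ⇒ A_land = A_ocean × C_ocean/C_land = 0.606 × 47.3 = 28.7 K.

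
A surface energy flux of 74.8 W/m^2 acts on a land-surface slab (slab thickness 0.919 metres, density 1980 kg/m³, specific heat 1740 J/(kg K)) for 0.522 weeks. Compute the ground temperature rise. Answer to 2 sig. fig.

Areal heat capacity C = ρ c_p D = 1980 × 1740 × 0.919 = 3.17×10^6 J/(m^2 K).
Net heat input Q = F Δt = 74.8 × (0.522 weeks × 6.048×10^5 s/week) = 2.36×10^7 J/m².
ΔT = Q / C = 2.36×10^7 / 3.17×10^6 = 7.46 K.

7.5 K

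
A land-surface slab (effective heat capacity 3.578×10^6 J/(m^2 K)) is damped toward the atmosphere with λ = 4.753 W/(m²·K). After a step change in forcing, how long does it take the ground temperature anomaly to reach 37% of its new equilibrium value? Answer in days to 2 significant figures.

Areal heat capacity C = 3.578×10^6 J/(m^2 K) (given).
τ = C / λ = 3.58×10^6 / 4.753 = 7.53×10^5 s.
Fraction reached: 1 − e^(−t/τ) = 0.37 ⇒ t = −τ ln(1 − 0.37) = τ × 0.462.
t = 3.48×10^5 s = 4.03 days.

4.0 days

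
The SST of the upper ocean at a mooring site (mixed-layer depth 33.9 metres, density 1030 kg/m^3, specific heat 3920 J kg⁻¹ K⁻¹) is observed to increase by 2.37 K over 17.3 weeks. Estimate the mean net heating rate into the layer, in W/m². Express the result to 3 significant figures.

Areal heat capacity C = ρ c_p D = 1030 × 3920 × 33.9 = 1.37×10^8 J/(m²·K).
Required heat per unit area: Q = C ΔT = 1.37×10^8 × 2.37 = 3.24×10^8 J/m².
Flux F = Q / Δt = 3.24×10^8 / 1.05×10^7 s = 31.0 W/m².

31.0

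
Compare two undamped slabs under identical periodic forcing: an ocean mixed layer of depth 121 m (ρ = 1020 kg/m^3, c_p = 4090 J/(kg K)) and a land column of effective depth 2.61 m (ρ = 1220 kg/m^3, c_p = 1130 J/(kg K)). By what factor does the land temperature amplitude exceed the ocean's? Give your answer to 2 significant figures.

C_ocean = 1020 × 4090 × 121 = 5.05×10^8 J/(m²·K).
C_land = 1220 × 1130 × 2.61 = 3.60×10^6 J/(m²·K).
Undamped amplitude ∝ 1/C, so A_land/A_ocean = C_ocean/C_land = 140.

140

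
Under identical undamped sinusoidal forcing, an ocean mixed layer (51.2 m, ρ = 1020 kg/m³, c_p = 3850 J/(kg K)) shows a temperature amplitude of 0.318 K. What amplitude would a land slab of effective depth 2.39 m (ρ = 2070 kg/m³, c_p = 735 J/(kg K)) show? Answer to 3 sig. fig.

17.6 K

C_ocean = 2.01×10^8 J/(m²·K); C_land = 3.64×10^6 J/(m²·K).
A ∝ 1/C ⇒ A_land = A_ocean × C_ocean/C_land = 0.318 × 55.3 = 17.6 K.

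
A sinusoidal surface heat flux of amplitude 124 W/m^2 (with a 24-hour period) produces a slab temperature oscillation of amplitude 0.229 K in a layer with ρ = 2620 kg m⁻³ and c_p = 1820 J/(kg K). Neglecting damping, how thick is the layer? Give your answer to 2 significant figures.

ω = 2π / 86400 s = 7.27×10^-5 s⁻¹.
Required C = F₀ / (A ω) = 124 / (0.229 × 7.27×10^-5) = 7.45×10^6 J/(m²·K).
D = C / (ρ c_p) = 7.45×10^6 / (2620 × 1820) = 1.56 m.

1.6 m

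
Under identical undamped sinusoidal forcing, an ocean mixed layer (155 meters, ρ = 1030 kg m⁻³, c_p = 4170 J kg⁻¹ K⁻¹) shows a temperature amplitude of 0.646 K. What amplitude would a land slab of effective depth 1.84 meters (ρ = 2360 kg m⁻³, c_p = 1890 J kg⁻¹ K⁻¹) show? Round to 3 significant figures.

C_ocean = 6.66×10^8 J/(m²·K); C_land = 8.21×10^6 J/(m²·K).
A ∝ 1/C ⇒ A_land = A_ocean × C_ocean/C_land = 0.646 × 81.1 = 52.4 K.

52.4 K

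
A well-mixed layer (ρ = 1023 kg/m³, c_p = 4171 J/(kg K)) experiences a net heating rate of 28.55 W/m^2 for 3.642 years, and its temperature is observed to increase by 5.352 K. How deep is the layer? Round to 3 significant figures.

Heat input Q = F Δt = 28.55 × 1.15×10^8 s = 3.28×10^9 J/m².
Required areal heat capacity C = Q / ΔT = 6.13×10^8 J/(m²·K).
Depth D = C / (ρ c_p) = 6.13×10^8 / (1023 × 4171) = 144 m.

144 m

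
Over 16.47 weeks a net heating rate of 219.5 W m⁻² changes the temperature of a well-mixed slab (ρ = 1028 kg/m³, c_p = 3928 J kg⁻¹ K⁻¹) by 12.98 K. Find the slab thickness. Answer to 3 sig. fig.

Heat input Q = F Δt = 219.5 × 9.96×10^6 s = 2.19×10^9 J/m².
Required areal heat capacity C = Q / ΔT = 1.68×10^8 J/(m²·K).
Depth D = C / (ρ c_p) = 1.68×10^8 / (1028 × 3928) = 41.7 m.

41.7 m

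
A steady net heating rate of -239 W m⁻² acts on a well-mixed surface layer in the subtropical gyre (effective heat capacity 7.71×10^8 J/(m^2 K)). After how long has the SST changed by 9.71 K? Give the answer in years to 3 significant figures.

Areal heat capacity C = 7.71×10^8 J/(m^2 K) (given).
Time required: Δt = C ΔT / F = 7.71×10^8 × -9.71 / -239 = 3.13×10^7 s.
In years: 3.13×10^7 s / (3.156×10^7 s/year) = 0.993 years.

0.993 years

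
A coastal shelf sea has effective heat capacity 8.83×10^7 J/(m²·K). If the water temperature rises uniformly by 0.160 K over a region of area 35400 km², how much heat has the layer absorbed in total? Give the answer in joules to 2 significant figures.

5.0×10^17 J

Areal heat capacity C = 8.83×10^7 J/(m²·K) (given).
Heat per unit area: q = C ΔT = 8.83×10^7 × 0.160 = 1.41×10^7 J/m².
Total heat: Q = q × A = 1.41×10^7 × (35400 × 10⁶ m²) = 5.00×10^17 J.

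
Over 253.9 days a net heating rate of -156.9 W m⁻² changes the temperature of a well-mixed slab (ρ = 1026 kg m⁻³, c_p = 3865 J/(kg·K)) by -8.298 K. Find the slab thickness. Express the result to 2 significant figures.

100 m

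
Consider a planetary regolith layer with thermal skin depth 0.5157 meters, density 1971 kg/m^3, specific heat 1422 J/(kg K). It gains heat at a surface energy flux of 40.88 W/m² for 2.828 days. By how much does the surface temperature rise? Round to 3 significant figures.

Areal heat capacity C = ρ c_p D = 1971 × 1422 × 0.5157 = 1.45×10^6 J/(m^2 K).
Net heat input Q = F Δt = 40.88 × (2.828 days × 86400 s/day) = 9.99×10^6 J/m².
ΔT = Q / C = 9.99×10^6 / 1.45×10^6 = 6.91 K.

6.91 K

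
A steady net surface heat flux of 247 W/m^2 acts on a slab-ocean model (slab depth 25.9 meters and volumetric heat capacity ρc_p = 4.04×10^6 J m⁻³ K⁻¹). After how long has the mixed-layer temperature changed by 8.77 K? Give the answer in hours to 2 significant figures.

1000 hours

Areal heat capacity C = ρc_p × D = 4.04×10^6 × 25.9 = 1.05×10^8 J/(m^2 K).
Time required: Δt = C ΔT / F = 1.05×10^8 × 8.77 / 247 = 3.72×10^6 s.
In hours: 3.72×10^6 s / (3600 s/hour) = 1030 hours.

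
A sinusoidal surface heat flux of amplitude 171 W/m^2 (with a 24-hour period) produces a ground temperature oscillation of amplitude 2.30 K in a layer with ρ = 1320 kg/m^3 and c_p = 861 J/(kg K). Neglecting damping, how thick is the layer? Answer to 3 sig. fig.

0.900 m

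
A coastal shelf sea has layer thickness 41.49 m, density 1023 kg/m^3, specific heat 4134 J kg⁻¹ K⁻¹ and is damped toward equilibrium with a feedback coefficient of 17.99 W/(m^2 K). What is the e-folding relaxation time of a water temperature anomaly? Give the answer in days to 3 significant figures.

113 days

Areal heat capacity C = ρ c_p D = 1023 × 4134 × 41.49 = 1.75×10^8 J/(m²·K).
Relaxation time τ = C / λ = 1.75×10^8 / 17.99 = 9.75×10^6 s.
In days: 9.75×10^6 s / (86400 s/day) = 113 days.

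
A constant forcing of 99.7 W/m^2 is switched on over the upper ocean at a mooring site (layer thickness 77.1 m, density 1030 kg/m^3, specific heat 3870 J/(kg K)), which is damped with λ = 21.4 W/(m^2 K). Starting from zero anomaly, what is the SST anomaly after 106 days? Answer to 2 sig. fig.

2.2 K

Areal heat capacity C = ρ c_p D = 1030 × 3870 × 77.1 = 3.07×10^8 J m⁻² K⁻¹.
τ = C / λ = 3.07×10^8 / 21.4 = 1.44×10^7 s.
Equilibrium anomaly ΔT_eq = F / λ = 99.7 / 21.4 = 4.66 K.
t = 106 days = 9.16×10^6 s, so t/τ = 0.638.
ΔT(t) = ΔT_eq (1 − e^(−t/τ)) = 4.66 × (1 − e^−0.638) = 2.20 K.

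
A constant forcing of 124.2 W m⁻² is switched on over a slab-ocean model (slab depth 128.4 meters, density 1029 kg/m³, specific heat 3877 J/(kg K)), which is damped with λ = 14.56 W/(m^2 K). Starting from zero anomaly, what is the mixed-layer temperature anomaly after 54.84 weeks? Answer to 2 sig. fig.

5.2 K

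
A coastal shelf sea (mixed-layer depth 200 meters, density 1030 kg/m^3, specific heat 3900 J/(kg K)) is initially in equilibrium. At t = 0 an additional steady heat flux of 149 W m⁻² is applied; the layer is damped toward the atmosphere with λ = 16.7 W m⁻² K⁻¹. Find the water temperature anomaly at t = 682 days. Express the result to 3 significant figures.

Areal heat capacity C = ρ c_p D = 1030 × 3900 × 200 = 8.03×10^8 J m⁻² K⁻¹.
τ = C / λ = 8.03×10^8 / 16.7 = 4.81×10^7 s.
Equilibrium anomaly ΔT_eq = F / λ = 149 / 16.7 = 8.92 K.
t = 682 days = 5.89×10^7 s, so t/τ = 1.22.
ΔT(t) = ΔT_eq (1 − e^(−t/τ)) = 8.92 × (1 − e^−1.22) = 6.30 K.

6.30 K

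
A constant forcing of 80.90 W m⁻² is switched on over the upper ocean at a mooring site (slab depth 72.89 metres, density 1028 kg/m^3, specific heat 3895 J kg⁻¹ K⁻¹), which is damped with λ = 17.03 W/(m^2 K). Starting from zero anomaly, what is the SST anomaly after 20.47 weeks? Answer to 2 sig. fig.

2.4 K

Areal heat capacity C = ρ c_p D = 1028 × 3895 × 72.89 = 2.92×10^8 J m⁻² K⁻¹.
τ = C / λ = 2.92×10^8 / 17.03 = 1.71×10^7 s.
Equilibrium anomaly ΔT_eq = F / λ = 80.90 / 17.03 = 4.75 K.
t = 20.47 weeks = 1.24×10^7 s, so t/τ = 0.722.
ΔT(t) = ΔT_eq (1 − e^(−t/τ)) = 4.75 × (1 − e^−0.722) = 2.44 K.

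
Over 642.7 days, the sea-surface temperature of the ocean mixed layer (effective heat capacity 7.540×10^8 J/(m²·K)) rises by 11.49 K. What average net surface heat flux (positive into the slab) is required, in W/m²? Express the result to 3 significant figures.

156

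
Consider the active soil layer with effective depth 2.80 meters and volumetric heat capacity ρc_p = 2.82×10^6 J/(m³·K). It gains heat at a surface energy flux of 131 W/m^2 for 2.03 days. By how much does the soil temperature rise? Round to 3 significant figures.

2.91 K

Areal heat capacity C = ρc_p × D = 2.82×10^6 × 2.80 = 7.90×10^6 J/(m^2 K).
Net heat input Q = F Δt = 131 × (2.03 days × 86400 s/day) = 2.30×10^7 J/m².
ΔT = Q / C = 2.30×10^7 / 7.90×10^6 = 2.91 K.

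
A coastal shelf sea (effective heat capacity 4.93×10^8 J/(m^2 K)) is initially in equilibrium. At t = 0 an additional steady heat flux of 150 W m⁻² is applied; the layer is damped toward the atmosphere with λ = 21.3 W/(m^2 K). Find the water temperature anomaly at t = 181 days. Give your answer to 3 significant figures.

Areal heat capacity C = 4.93×10^8 J/(m^2 K) (given).
τ = C / λ = 4.93×10^8 / 21.3 = 2.31×10^7 s.
Equilibrium anomaly ΔT_eq = F / λ = 150 / 21.3 = 7.04 K.
t = 181 days = 1.56×10^7 s, so t/τ = 0.676.
ΔT(t) = ΔT_eq (1 − e^(−t/τ)) = 7.04 × (1 − e^−0.676) = 3.46 K.

3.46 K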